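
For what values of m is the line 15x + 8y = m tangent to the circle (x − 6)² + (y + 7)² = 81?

The line touches the circle iff its distance from (6, −7) is 9:
|15·6 + 8·(−7) − m| / √289 = 9
|m − (34)| = 9·17, so m = 187 or m = −119.

m = −119 or m = 187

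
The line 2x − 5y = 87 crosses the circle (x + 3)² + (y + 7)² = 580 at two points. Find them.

From the line, y = (−87 + 2x)/5. Substituting:
29x² − 58x − 11571 = 0  ⟹  x² − 2x − 399 = 0
x = 21 or x = −19, giving (21, −9) and (−19, −25).

(−19, −25) and (21, −9)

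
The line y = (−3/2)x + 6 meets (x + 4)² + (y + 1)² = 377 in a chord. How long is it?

Centre (−4, −1), r² = 377. Perpendicular distance d from centre to line = |−26| / √13 = 26/√13.
Half the chord is √(r² − d²) = √(325), so the full chord is 10√13.

10√13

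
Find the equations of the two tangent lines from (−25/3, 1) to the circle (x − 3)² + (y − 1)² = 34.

3x + 5y = −20 and 3x − 5y = −30

Write the tangent as mx − y + (1 − m·(−25/3)) = 0 and set its distance from the centre to √34:
(34/3m − (0))² = 34(m² + 1)
25m² − 9 = 0, so m = −3/5 or m = 3/5.
Through (−25/3, 1) these give 3x + 5y = −20 and 3x − 5y = −30.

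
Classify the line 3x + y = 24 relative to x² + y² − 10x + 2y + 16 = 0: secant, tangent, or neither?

tangent

d² = (3·5 + 1·(−1) − (24))²/10 = 10; r² = 10.
Since d² = r², the line is tangent.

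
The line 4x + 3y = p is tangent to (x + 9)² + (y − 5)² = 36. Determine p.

p = −51 or p = 9

The line touches the circle iff its distance from (−9, 5) is 6:
|4·(−9) + 3·5 − p| / √25 = 6
|p − (−21)| = 6·5, so p = 9 or p = −51.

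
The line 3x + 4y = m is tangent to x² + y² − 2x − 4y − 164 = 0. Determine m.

m = −54 or m = 76

The line touches the circle iff its distance from (1, 2) is 13:
|3·1 + 4·2 − m| / √25 = 13
|m − (11)| = 13·5, so m = 76 or m = −54.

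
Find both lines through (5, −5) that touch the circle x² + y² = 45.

A line y − (−5) = m(x − (5)) is tangent when its distance from (0, 0) is 3√5:
[m·(−5) − (5)]² = 45(m² + 1)
2m² − 5m + 2 = 0, so m = 1/2 or m = 2.
Through (5, −5) these give x − 2y = 15 and 2x − y = 15.

x − 2y = 15 and 2x − y = 15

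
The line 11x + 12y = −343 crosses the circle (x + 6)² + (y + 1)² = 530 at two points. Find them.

(−29, −2) and (−5, −24)

Express y = (−343 − 11x)/12 and substitute into the circle:
265x² + 9010x + 38425 = 0  ⟹  x² + 34x + 145 = 0
x = −5 or x = −29, giving (−5, −24) and (−29, −2).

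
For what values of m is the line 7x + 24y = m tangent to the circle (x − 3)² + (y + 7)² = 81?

m = −372 or m = 78

For a tangent, require d(centre, line) = r = 9.
|7·3 + 24·(−7) − m| / √625 = 9
|m − (−147)| = 9·25, so m = 78 or m = −372.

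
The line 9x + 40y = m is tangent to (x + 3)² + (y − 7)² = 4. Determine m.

Tangency holds when the distance from the centre (−3, 7) to the line equals the radius 2:
|9·(−3) + 40·7 − m| / √1681 = 2
|m − (253)| = 2·41, so m = 335 or m = 171.

m = 171 or m = 335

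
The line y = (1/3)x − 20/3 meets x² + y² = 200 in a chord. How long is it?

Centre (0, 0), r² = 200. Perpendicular distance d from centre to line = |−20| / √10 = 20/√10.
Half the chord is √(r² − d²) = √(160), so the full chord is 8√10.

8√10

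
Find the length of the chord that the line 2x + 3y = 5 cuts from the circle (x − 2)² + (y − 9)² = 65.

The distance from (2, 9) to the line is 26/√13, and r² = 65.
Chord = 2√(r² − d²) = 2·√(13) = 2√13.

2√13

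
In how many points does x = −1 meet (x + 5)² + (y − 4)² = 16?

1

Substituting the line into the circle gives y² − 8y + 16 = 0.
Discriminant = (−8)² − 4·1·(16) = 0.
A repeated root: the line is tangent.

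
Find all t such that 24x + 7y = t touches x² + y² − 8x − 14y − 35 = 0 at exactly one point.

t = −105 or t = 395

For a tangent, require d(centre, line) = r = 10.
|24·4 + 7·7 − t| / √625 = 10
|t − (145)| = 10·25, so t = 395 or t = −105.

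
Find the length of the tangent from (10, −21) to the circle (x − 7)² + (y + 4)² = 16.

The centre is (7, −4) and r = 4. The square of the distance from P to the centre is 9 + 289 = 298.
By the tangent–radius right angle, tangent length = √(|PO|² − r²) = √282.

√282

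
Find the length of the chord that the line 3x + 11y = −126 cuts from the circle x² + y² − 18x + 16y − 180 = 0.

3√130

Express y = (−126 − 3x)/11 and substitute into the circle:
130x² − 1950x − 28080 = 0  ⟹  x² − 15x − 216 = 0
x = 24 or x = −9, giving (24, −18) and (−9, −9).
|(24, −18) − (−9, −9)| = √((33)² + (−9)²) = 3√130.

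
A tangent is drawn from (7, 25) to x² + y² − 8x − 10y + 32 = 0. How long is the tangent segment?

20

The centre is (4, 5) and r = 3. The square of the distance from P to the centre is 9 + 400 = 409.
The tangent meets the radius at right angles, so tangent² = |PO|² − r² = 409 − 9 = 400.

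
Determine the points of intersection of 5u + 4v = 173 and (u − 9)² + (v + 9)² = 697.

(25, 12) and (33, 2)

Substitute v = (173 − 5u)/4:
41u² − 2378u + 33825 = 0  ⟹  u² − 58u + 825 = 0
u = 33 or u = 25, giving (33, 2) and (25, 12).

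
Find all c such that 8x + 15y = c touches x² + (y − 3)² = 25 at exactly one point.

c = −40 or c = 130

For a tangent, require d(centre, line) = r = 5.
|8·0 + 15·3 − c| / √289 = 5
|c − (45)| = 5·17, so c = 130 or c = −40.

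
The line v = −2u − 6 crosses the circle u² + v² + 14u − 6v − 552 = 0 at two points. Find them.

(−16, 26) and (6, −18)

From the line, v = −2u − 6. Substituting:
5u² + 50u − 480 = 0  ⟹  u² + 10u − 96 = 0
u = 6 or u = −16, giving (6, −18) and (−16, 26).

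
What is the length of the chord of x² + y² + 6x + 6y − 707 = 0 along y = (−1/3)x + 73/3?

Centre (−3, −3), r² = 725. Perpendicular distance d from centre to line = |−85| / √10 = 85/√10.
Half the chord is √(r² − d²) = √(5/2), so the full chord is √10.

√10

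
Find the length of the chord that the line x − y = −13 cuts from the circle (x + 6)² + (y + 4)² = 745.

Centre (−6, −4), r² = 745. Perpendicular distance d from centre to line = |11| / √2 = 11/√2.
Chord = 2√(r² − d²) = 2·√(1369/2) = 37√2.

37√2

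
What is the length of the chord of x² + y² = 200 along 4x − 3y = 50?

Centre (0, 0), r² = 200. Perpendicular distance d from centre to line = |−50| / √25 = 50/√25.
Chord = 2√(r² − d²) = 2·√(100) = 20.

20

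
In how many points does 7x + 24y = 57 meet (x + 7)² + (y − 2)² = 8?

2

Substituting the line into the circle gives 625x² + 7938x + 23697 = 0.
Discriminant = (7938)² − 4·625·(23697) = 3769344 > 0.
Two real roots: the line is a secant.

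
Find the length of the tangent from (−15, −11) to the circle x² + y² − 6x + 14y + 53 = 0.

The centre is (3, −7) and r = √5. The square of the distance from P to the centre is 324 + 16 = 340.
Power of the point: PT² = |PO|² − r² = 335, so PT = √335.

√335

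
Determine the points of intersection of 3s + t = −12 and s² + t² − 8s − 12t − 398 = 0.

(−11, 21) and (1, −15)

Express t = −3s − 12 and substitute into the circle:
10s² + 100s − 110 = 0  ⟹  s² + 10s − 11 = 0
s = 1 or s = −11, giving (1, −15) and (−11, 21).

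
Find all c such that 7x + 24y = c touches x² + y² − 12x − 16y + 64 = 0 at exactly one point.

c = 84 or c = 384

For a tangent, require d(centre, line) = r = 6.
|7·6 + 24·8 − c| / √625 = 6
|c − (234)| = 6·25, so c = 384 or c = 84.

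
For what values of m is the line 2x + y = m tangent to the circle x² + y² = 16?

m = ±4√5

Tangency holds when the distance from the centre (0, 0) to the line equals the radius 4:
|2·0 + 1·0 − m| / √5 = 4
|m| = 4√5.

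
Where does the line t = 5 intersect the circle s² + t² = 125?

(−10, 5) and (10, 5)

Substitute t = 5:
s² − 100 = 0
s = 10 or s = −10, giving (10, 5) and (−10, 5).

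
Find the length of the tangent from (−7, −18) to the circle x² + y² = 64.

√309

With centre O = (0, 0), |OP|² = 373 and r² = 64.
The tangent meets the radius at right angles, so tangent² = |PO|² − r² = 373 − 64 = 309.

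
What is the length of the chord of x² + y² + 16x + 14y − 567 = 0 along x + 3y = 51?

Express y = (51 − x)/3 and substitute into the circle:
10x² − 360 = 0  ⟹  x² − 36 = 0
x = 6 or x = −6, giving (6, 15) and (−6, 19).
|(6, 15) − (−6, 19)| = √((12)² + (−4)²) = 4√10.

4√10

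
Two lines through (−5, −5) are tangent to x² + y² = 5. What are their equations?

A line y − (−5) = m(x − (−5)) is tangent when its distance from (0, 0) is √5:
(5m − (5))² = 5(m² + 1)
2m² − 5m + 2 = 0, so m = 2 or m = 1/2.
Through (−5, −5) these give 2x − y = −5 and x − 2y = 5.

2x − y = −5 and x − 2y = 5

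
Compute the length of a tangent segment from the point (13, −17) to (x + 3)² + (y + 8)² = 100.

√237

Centre (−3, −8), r² = 100. |PO|² = (16)² + (−9)² = 337.
The tangent meets the radius at right angles, so tangent² = |PO|² − r² = 337 − 100 = 237.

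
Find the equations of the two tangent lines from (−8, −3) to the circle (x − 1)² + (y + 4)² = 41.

Let a tangent through (−8, −3) have slope m. Its distance from (1, −4) must equal √41:
(9m − (−1))² = 41(m² + 1)
20m² + 9m − 20 = 0, so m = −5/4 or m = 4/5.
Through (−8, −3) these give 5x + 4y = −52 and 4x − 5y = −17.

5x + 4y = −52 and 4x − 5y = −17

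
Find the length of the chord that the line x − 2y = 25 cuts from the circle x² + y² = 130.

2√5

The distance from (0, 0) to the line is 25/√5, and r² = 130.
Half the chord is √(r² − d²) = √(5), so the full chord is 2√5.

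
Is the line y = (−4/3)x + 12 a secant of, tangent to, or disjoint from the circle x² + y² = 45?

Substituting the line into the circle gives 25x² − 288x + 891 = 0.
Δ = 82944 − 89100 = −6156.
No real roots: the line does not meet the circle.

disjoint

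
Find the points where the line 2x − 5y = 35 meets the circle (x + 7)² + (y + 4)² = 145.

Substitute y = (−35 + 2x)/5:
29x² + 290x − 2175 = 0  ⟹  x² + 10x − 75 = 0
x = 5 or x = −15, giving (5, −5) and (−15, −13).

(−15, −13) and (5, −5)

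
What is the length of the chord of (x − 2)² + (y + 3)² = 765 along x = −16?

42

The line gives x = −16. Substituting into the circle:
y² + 6y − 432 = 0
y = 18 or y = −24, giving (−16, 18) and (−16, −24).
|(−16, 18) − (−16, −24)| = √((0)² + (42)²) = 42.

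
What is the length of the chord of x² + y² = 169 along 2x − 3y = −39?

4√13

Substitute y = (39 + 2x)/3:
13x² + 156x = 0  ⟹  x² + 12x = 0
x = 0 or x = −12, giving (0, 13) and (−12, 5).
|(0, 13) − (−12, 5)| = √((12)² + (8)²) = 4√13.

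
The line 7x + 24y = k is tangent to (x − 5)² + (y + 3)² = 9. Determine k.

For a tangent, require d(centre, line) = r = 3.
|7·5 + 24·(−3) − k| / √625 = 3
|k − (−37)| = 3·25, so k = 38 or k = −112.

k = −112 or k = 38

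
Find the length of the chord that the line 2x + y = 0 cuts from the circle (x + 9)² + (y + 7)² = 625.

Centre (−9, −7), r² = 625. Perpendicular distance d from centre to line = |−25| / √5 = 25/√5.
Half the chord is √(r² − d²) = √(500), so the full chord is 20√5.

20√5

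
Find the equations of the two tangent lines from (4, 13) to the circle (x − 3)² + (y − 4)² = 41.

A line y − (13) = m(x − (4)) is tangent when its distance from (3, 4) is √41:
(−1m − (−9))² = 41(m² + 1)
20m² + 9m − 20 = 0, so m = −5/4 or m = 4/5.
With m = −5/4: 5x + 4y = 72. With m = 4/5: 4x − 5y = −49.

5x + 4y = 72 and 4x − 5y = −49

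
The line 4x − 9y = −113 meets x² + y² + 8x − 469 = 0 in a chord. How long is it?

Substitute y = (113 + 4x)/9:
97x² + 1552x − 25220 = 0  ⟹  x² + 16x − 260 = 0
x = 10 or x = −26, giving (10, 17) and (−26, 1).
Chord length = distance between (10, 17) and (−26, 1) = √1552 = 4√97.

4√97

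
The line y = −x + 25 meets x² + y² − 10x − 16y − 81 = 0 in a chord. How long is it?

14√2

The distance from (5, 8) to the line is 12/√2, and r² = 170.
Chord = 2√(r² − d²) = 2·√(98) = 14√2.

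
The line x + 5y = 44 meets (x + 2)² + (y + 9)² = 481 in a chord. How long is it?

Substitute y = (44 − x)/5:
26x² − 78x − 4004 = 0  ⟹  x² − 3x − 154 = 0
x = 14 or x = −11, giving (14, 6) and (−11, 11).
|(14, 6) − (−11, 11)| = √((25)² + (−5)²) = 5√26.

5√26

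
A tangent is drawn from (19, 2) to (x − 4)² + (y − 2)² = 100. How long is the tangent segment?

5√5

Centre (4, 2), r² = 100. |PO|² = (15)² + (0)² = 225.
The tangent meets the radius at right angles, so tangent² = |PO|² − r² = 225 − 100 = 125.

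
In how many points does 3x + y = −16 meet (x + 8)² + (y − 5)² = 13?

d² = (3·(−8) + 1·5 − (−16))²/10 = 9/10; r² = 13.
Since d² < r², the line cuts the circle twice.

2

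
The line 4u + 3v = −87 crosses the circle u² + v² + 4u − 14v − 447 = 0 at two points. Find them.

(−24, 3) and (−12, −13)

From the line, v = (−87 − 4u)/3. Substituting:
25u² + 900u + 7200 = 0  ⟹  u² + 36u + 288 = 0
u = −12 or u = −24, giving (−12, −13) and (−24, 3).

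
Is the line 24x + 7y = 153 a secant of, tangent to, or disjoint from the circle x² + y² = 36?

disjoint

d² = (24·0 + 7·0 − (153))²/625 = 23409/625; r² = 36.
Since d² > r², the line lies outside the circle.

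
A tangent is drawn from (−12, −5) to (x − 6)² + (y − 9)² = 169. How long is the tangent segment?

3√39

The centre is (6, 9) and r = 13. The square of the distance from P to the centre is 324 + 196 = 520.
By the tangent–radius right angle, tangent length = √(|PO|² − r²) = √351 = 3√39.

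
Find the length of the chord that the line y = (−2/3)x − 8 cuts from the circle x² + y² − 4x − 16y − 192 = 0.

Substitute y = (−24 − 2x)/3:
13x² + 156x = 0  ⟹  x² + 12x = 0
x = 0 or x = −12, giving (0, −8) and (−12, 0).
Chord length = distance between (0, −8) and (−12, 0) = √208 = 4√13.

4√13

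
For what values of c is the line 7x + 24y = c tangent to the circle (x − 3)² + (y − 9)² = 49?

For a tangent, require d(centre, line) = r = 7.
|7·3 + 24·9 − c| / √625 = 7
|c − (237)| = 7·25, so c = 412 or c = 62.

c = 62 or c = 412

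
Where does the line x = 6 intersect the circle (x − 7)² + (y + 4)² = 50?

The line gives x = 6. Substituting into the circle:
y² + 8y − 33 = 0
y = 3 or y = −11, giving (6, 3) and (6, −11).

(6, −11) and (6, 3)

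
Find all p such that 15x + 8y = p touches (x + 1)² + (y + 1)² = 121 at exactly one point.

The line touches the circle iff its distance from (−1, −1) is 11:
|15·(−1) + 8·(−1) − p| / √289 = 11
|p − (−23)| = 11·17, so p = 164 or p = −210.

p = −210 or p = 164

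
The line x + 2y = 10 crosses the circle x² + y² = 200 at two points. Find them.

(−10, 10) and (14, −2)

Express y = (10 − x)/2 and substitute into the circle:
5x² − 20x − 700 = 0  ⟹  x² − 4x − 140 = 0
x = 14 or x = −10, giving (14, −2) and (−10, 10).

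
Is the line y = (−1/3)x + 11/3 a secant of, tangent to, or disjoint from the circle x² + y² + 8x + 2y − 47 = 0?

Centre (−4, −1), r² = 64. Distance² from centre to line = (−18)²/10 = 162/5.
Since d² < r², the line cuts the circle twice.

secant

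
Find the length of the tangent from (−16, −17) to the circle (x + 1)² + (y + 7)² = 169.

2√39

With centre O = (−1, −7), |OP|² = 325 and r² = 169.
Power of the point: PT² = |PO|² − r² = 156, so PT = 2√39.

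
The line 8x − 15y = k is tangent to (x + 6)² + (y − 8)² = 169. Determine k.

k = −389 or k = 53

The line touches the circle iff its distance from (−6, 8) is 13:
|8·(−6) − 15·8 − k| / √289 = 13
|k − (−168)| = 13·17, so k = 53 or k = −389.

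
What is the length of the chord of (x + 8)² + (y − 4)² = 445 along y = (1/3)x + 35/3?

13√10

Express y = (35 + x)/3 and substitute into the circle:
10x² + 190x − 2900 = 0  ⟹  x² + 19x − 290 = 0
x = 10 or x = −29, giving (10, 15) and (−29, 2).
|(10, 15) − (−29, 2)| = √((39)² + (13)²) = 13√10.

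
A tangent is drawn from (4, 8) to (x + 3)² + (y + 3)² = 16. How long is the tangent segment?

The centre is (−3, −3) and r = 4. The square of the distance from P to the centre is 49 + 121 = 170.
Power of the point: PT² = |PO|² − r² = 154, so PT = √154.

√154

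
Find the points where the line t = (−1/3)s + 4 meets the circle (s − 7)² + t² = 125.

Substitute t = (12 − s)/3:
10s² − 150s − 540 = 0  ⟹  s² − 15s − 54 = 0
s = 18 or s = −3, giving (18, −2) and (−3, 5).

(−3, 5) and (18, −2)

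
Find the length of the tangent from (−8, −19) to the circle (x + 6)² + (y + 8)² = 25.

10

Centre (−6, −8), r² = 25. |PO|² = (−2)² + (−11)² = 125.
Power of the point: PT² = |PO|² − r² = 100, so PT = 10.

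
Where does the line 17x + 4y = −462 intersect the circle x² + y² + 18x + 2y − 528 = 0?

Express y = (−462 − 17x)/4 and substitute into the circle:
305x² + 15860x + 201300 = 0  ⟹  x² + 52x + 660 = 0
x = −22 or x = −30, giving (−22, −22) and (−30, 12).

(−30, 12) and (−22, −22)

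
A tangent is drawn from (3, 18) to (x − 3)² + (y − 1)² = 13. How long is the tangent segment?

The centre is (3, 1) and r = √13. The square of the distance from P to the centre is 0 + 289 = 289.
Power of the point: PT² = |PO|² − r² = 276, so PT = 2√69.

2√69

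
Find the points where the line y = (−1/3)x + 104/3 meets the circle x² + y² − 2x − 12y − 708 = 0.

(5, 33) and (14, 30)

Express y = (104 − x)/3 and substitute into the circle:
10x² − 190x + 700 = 0  ⟹  x² − 19x + 70 = 0
x = 14 or x = 5, giving (14, 30) and (5, 33).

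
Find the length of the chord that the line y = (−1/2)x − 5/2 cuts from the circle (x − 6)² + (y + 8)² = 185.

12√5

From the line, y = (−5 − x)/2. Substituting:
5x² − 70x − 475 = 0  ⟹  x² − 14x − 95 = 0
x = 19 or x = −5, giving (19, −12) and (−5, 0).
|(19, −12) − (−5, 0)| = √((24)² + (−12)²) = 12√5.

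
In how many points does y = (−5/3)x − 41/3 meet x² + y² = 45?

0

d² = (5·0 + 3·0 − (−41))²/34 = 1681/34; r² = 45.
Since d² > r², the line lies outside the circle.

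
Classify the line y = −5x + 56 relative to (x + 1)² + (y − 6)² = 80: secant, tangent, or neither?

neither

Substituting the line into the circle gives 26x² − 498x + 2421 = 0.
Δ = 248004 − 251784 = −3780.
No real roots: the line does not meet the circle.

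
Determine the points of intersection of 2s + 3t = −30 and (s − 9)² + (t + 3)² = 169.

(−3, −8) and (9, −16)

Substitute t = (−30 − 2s)/3:
13s² − 78s − 351 = 0  ⟹  s² − 6s − 27 = 0
s = 9 or s = −3, giving (9, −16) and (−3, −8).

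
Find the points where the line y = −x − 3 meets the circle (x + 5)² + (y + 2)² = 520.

Substitute y = −x − 3:
2x² + 12x − 494 = 0  ⟹  x² + 6x − 247 = 0
x = 13 or x = −19, giving (13, −16) and (−19, 16).

(−19, 16) and (13, −16)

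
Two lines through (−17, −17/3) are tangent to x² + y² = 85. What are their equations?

A line y − (−17/3) = m(x − (−17)) is tangent when its distance from (0, 0) is √85:
[m·(17) − (17/3)]² = 85(m² + 1)
54m² − 51m − 14 = 0, so m = −2/9 or m = 7/6.
With m = −2/9: 2x + 9y = −85. With m = 7/6: 7x − 6y = −85.

2x + 9y = −85 and 7x − 6y = −85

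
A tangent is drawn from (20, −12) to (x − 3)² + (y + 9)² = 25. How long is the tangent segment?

√273

With centre O = (3, −9), |OP|² = 298 and r² = 25.
Power of the point: PT² = |PO|² − r² = 273, so PT = √273.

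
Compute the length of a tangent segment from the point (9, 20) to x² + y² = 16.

√465

With centre O = (0, 0), |OP|² = 481 and r² = 16.
The tangent meets the radius at right angles, so tangent² = |PO|² − r² = 481 − 16 = 465.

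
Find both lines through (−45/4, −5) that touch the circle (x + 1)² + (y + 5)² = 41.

4x + 5y = −70 and 4x − 5y = −20

A line y − (−5) = m(x − (−45/4)) is tangent when its distance from (−1, −5) is √41:
[m·(41/4) − (0)]² = 41(m² + 1)
25m² − 16 = 0, so m = −4/5 or m = 4/5.
Through (−45/4, −5) these give 4x + 5y = −70 and 4x − 5y = −20.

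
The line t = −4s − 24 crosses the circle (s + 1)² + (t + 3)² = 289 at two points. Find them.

Express t = −4s − 24 and substitute into the circle:
17s² + 170s + 153 = 0  ⟹  s² + 10s + 9 = 0
s = −1 or s = −9, giving (−1, −20) and (−9, 12).

(−9, 12) and (−1, −20)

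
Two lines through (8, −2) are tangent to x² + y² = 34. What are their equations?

3x − 5y = 34 and 5x + 3y = 34

A line y − (−2) = m(x − (8)) is tangent when its distance from (0, 0) is √34:
[m·(−8) − (2)]² = 34(m² + 1)
15m² + 16m − 15 = 0, so m = 3/5 or m = −5/3.
Through (8, −2) these give 3x − 5y = 34 and 5x + 3y = 34.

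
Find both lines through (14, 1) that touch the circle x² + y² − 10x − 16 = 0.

4x + 5y = 61 and 5x − 4y = 66

A line y − (1) = m(x − (14)) is tangent when its distance from (5, 0) is √41:
(−9m − (−1))² = 41(m² + 1)
20m² − 9m − 20 = 0, so m = −4/5 or m = 5/4.
With m = −4/5: 4x + 5y = 61. With m = 5/4: 5x − 4y = 66.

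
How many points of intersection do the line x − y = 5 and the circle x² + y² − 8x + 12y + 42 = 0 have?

Substituting the line into the circle gives 2x² − 6x + 7 = 0.
Δ = 36 − 56 = −20.
No real roots: the line does not meet the circle.

0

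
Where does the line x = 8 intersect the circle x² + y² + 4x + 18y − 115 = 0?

(8, −19) and (8, 1)

The line gives x = 8. Substituting into the circle:
y² + 18y − 19 = 0
y = 1 or y = −19, giving (8, 1) and (8, −19).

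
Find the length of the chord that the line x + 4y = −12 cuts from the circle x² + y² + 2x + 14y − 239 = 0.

8√17

Centre (−1, −7), r² = 289. Perpendicular distance d from centre to line = |−17| / √17 = 17/√17.
Chord = 2√(r² − d²) = 2·√(272) = 8√17.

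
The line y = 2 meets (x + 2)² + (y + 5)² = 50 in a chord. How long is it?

Centre (−2, −5), r² = 50. Perpendicular distance d from centre to line = |−7| / √1 = 7.
Chord = 2√(r² − d²) = 2·√(1) = 2.

2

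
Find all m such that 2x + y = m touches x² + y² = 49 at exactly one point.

The line touches the circle iff its distance from (0, 0) is 7:
|2·0 + 1·0 − m| / √5 = 7
|m| = 7√5.

m = ±7√5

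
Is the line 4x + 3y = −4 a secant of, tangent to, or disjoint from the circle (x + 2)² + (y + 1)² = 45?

secant

Substituting the line into the circle gives 25x² + 44x − 368 = 0.
Discriminant = (44)² − 4·25·(−368) = 38736 > 0.
Two real roots: the line is a secant.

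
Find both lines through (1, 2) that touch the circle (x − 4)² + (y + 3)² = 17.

x + 4y = 9 and 4x − y = 2

A line y − (2) = m(x − (1)) is tangent when its distance from (4, −3) is √17:
[m·(3) − (−5)]² = 17(m² + 1)
4m² − 15m − 4 = 0, so m = −1/4 or m = 4.
With m = −1/4: x + 4y = 9. With m = 4: 4x − y = 2.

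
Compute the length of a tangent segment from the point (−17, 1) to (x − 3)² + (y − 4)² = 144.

√265

With centre O = (3, 4), |OP|² = 409 and r² = 144.
Power of the point: PT² = |PO|² − r² = 265, so PT = √265.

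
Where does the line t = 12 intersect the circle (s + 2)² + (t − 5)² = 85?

(−8, 12) and (4, 12)

From the line, t = 12. Substituting:
s² + 4s − 32 = 0
s = 4 or s = −8, giving (4, 12) and (−8, 12).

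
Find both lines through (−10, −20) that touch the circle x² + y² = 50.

x − y = 10 and 7x − y = −50

Let a tangent through (−10, −20) have slope m. Its distance from (0, 0) must equal 5√2:
[m·(10) − (20)]² = 50(m² + 1)
m² − 8m + 7 = 0, so m = 1 or m = 7.
Through (−10, −20) these give x − y = 10 and 7x − y = −50.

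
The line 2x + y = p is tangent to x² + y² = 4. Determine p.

p = ±2√5

The line touches the circle iff its distance from (0, 0) is 2:
|2·0 + 1·0 − p| / √5 = 2
|p| = 2√5.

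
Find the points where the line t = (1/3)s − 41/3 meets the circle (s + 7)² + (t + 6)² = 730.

From the line, t = (−41 + s)/3. Substituting:
10s² + 80s − 5600 = 0  ⟹  s² + 8s − 560 = 0
s = 20 or s = −28, giving (20, −7) and (−28, −23).

(−28, −23) and (20, −7)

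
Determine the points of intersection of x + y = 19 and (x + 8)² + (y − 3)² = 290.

From the line, y = −x + 19. Substituting:
2x² − 16x + 30 = 0  ⟹  x² − 8x + 15 = 0
x = 5 or x = 3, giving (5, 14) and (3, 16).

(3, 16) and (5, 14)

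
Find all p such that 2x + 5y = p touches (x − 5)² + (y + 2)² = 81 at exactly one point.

For a tangent, require d(centre, line) = r = 9.
|2·5 + 5·(−2) − p| / √29 = 9
|p| = 9√29.

p = ±9√29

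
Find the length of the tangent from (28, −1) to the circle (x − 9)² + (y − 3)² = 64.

With centre O = (9, 3), |OP|² = 377 and r² = 64.
The tangent meets the radius at right angles, so tangent² = |PO|² − r² = 377 − 64 = 313.

√313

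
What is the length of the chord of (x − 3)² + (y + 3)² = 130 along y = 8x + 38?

2√65

Centre (3, −3), r² = 130. Perpendicular distance d from centre to line = |65| / √65 = 65/√65.
Half the chord is √(r² − d²) = √(65), so the full chord is 2√65.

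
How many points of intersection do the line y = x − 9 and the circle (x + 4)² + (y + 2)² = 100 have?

2

Centre (−4, −2), r² = 100. Distance² from centre to line = (−11)²/2 = 121/2.
Since d² < r², the line cuts the circle twice.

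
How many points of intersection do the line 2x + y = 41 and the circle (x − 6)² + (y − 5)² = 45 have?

Substituting the line into the circle gives 5x² − 156x + 1287 = 0.
Discriminant = (−156)² − 4·5·(1287) = −1404 < 0.
No real roots: the line does not meet the circle.

0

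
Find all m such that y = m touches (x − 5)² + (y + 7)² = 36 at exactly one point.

Tangency holds when the distance from the centre (5, −7) to the line equals the radius 6:
|0·5 + 1·(−7) − m| / √1 = 6
|m − (−7)| = 6, so m = −1 or m = −13.

m = −13 or m = −1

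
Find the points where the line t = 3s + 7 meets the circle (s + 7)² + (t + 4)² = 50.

Substitute t = 3s + 7:
10s² + 80s + 120 = 0  ⟹  s² + 8s + 12 = 0
s = −2 or s = −6, giving (−2, 1) and (−6, −11).

(−6, −11) and (−2, 1)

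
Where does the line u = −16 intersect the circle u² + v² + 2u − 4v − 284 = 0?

(−16, −6) and (−16, 10)

The line gives u = −16. Substituting into the circle:
v² − 4v − 60 = 0
v = 10 or v = −6, giving (−16, 10) and (−16, −6).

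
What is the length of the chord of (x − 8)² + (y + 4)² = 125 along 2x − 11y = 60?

The distance from (8, −4) to the line is 0/√125, and r² = 125.
Chord = 2√(r² − d²) = 2·√(125) = 10√5.

10√5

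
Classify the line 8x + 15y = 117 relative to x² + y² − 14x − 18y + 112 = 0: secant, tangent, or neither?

Centre (7, 9), r² = 18. Distance² from centre to line = (74)²/289 = 5476/289.
Since d² > r², the line lies outside the circle.

neither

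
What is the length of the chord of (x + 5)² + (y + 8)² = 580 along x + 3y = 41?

6√10

Centre (−5, −8), r² = 580. Perpendicular distance d from centre to line = |−70| / √10 = 70/√10.
Half the chord is √(r² − d²) = √(90), so the full chord is 6√10.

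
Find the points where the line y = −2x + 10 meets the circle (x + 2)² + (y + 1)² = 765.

(−8, 26) and (16, −22)

From the line, y = −2x + 10. Substituting:
5x² − 40x − 640 = 0  ⟹  x² − 8x − 128 = 0
x = 16 or x = −8, giving (16, −22) and (−8, 26).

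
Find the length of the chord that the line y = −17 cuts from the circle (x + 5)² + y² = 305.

8

Centre (−5, 0), r² = 305. Perpendicular distance d from centre to line = |17| / √1 = 17.
Half the chord is √(r² − d²) = √(16), so the full chord is 8.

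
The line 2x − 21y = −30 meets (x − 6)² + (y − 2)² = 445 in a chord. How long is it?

The distance from (6, 2) to the line is 0/√445, and r² = 445.
Half the chord is √(r² − d²) = √(445), so the full chord is 2√445.

2√445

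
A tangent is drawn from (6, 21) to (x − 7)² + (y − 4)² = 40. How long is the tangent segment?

5√10

Centre (7, 4), r² = 40. |PO|² = (−1)² + (17)² = 290.
By the tangent–radius right angle, tangent length = √(|PO|² − r²) = √250 = 5√10.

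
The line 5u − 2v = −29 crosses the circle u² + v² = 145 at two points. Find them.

(−9, −8) and (−1, 12)

Substitute v = (29 + 5u)/2:
29u² + 290u + 261 = 0  ⟹  u² + 10u + 9 = 0
u = −1 or u = −9, giving (−1, 12) and (−9, −8).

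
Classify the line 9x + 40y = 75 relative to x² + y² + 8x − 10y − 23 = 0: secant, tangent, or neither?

Substituting the line into the circle gives 1681x² + 15050x − 61175 = 0.
Δ = 226502500 − (−411340700) = 637843200.
Two real roots: the line is a secant.

secant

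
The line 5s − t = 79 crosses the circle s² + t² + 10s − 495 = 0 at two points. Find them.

Substitute t = 5s − 79:
26s² − 780s + 5746 = 0  ⟹  s² − 30s + 221 = 0
s = 17 or s = 13, giving (17, 6) and (13, −14).

(13, −14) and (17, 6)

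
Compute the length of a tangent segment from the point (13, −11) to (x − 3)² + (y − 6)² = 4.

Centre (3, 6), r² = 4. |PO|² = (10)² + (−17)² = 389.
By the tangent–radius right angle, tangent length = √(|PO|² − r²) = √385.

√385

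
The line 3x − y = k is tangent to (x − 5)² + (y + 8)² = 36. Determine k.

k = 23 ± 6√10

The line touches the circle iff its distance from (5, −8) is 6:
|3·5 − 1·(−8) − k| / √10 = 6
|k − (23)| = 6√10.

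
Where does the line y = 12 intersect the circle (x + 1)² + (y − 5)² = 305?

Express y = 12 and substitute into the circle:
x² + 2x − 255 = 0
x = 15 or x = −17, giving (15, 12) and (−17, 12).

(−17, 12) and (15, 12)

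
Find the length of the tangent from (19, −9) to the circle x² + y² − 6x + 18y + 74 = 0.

With centre O = (3, −9), |OP|² = 256 and r² = 16.
By the tangent–radius right angle, tangent length = √(|PO|² − r²) = √240 = 4√15.

4√15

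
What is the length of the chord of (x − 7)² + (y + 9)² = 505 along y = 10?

24

Express y = 10 and substitute into the circle:
x² − 14x − 95 = 0
x = 19 or x = −5, giving (19, 10) and (−5, 10).
Chord length = distance between (19, 10) and (−5, 10) = √576 = 24.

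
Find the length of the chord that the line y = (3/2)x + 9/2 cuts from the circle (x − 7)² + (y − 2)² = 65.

The distance from (7, 2) to the line is 26/√13, and r² = 65.
Half the chord is √(r² − d²) = √(13), so the full chord is 2√13.

2√13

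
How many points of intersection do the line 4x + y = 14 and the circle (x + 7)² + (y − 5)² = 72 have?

0

Substituting the line into the circle gives 17x² − 58x + 58 = 0.
Δ = 3364 − 3944 = −580.
No real roots: the line does not meet the circle.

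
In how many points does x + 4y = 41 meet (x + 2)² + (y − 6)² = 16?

Substituting the line into the circle gives 17x² + 30x + 97 = 0.
Discriminant = (30)² − 4·17·(97) = −5696 < 0.
No real roots: the line does not meet the circle.

0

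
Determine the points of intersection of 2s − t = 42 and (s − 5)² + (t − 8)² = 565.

(14, −14) and (28, 14)

From the line, t = 2s − 42. Substituting:
5s² − 210s + 1960 = 0  ⟹  s² − 42s + 392 = 0
s = 28 or s = 14, giving (28, 14) and (14, −14).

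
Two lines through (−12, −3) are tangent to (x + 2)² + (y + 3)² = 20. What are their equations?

Write the tangent as mx − y + (−3 − m·(−12)) = 0 and set its distance from the centre to 2√5:
[m·(10) − (0)]² = 20(m² + 1)
4m² − 1 = 0, so m = −1/2 or m = 1/2.
With m = −1/2: x + 2y = −18. With m = 1/2: x − 2y = −6.

x + 2y = −18 and x − 2y = −6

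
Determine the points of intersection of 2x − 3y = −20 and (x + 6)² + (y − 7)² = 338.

(−19, −6) and (11, 14)

From the line, y = (20 + 2x)/3. Substituting:
13x² + 104x − 2717 = 0  ⟹  x² + 8x − 209 = 0
x = 11 or x = −19, giving (11, 14) and (−19, −6).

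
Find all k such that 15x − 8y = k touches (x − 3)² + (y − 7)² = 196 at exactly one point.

k = −249 or k = 227

Tangency holds when the distance from the centre (3, 7) to the line equals the radius 14:
|15·3 − 8·7 − k| / √289 = 14
|k − (−11)| = 14·17, so k = 227 or k = −249.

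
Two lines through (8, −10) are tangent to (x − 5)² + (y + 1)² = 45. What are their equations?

Write the tangent as mx − y + (−10 − m·(8)) = 0 and set its distance from the centre to 3√5:
[m·(−3) − (9)]² = 45(m² + 1)
2m² − 3m − 2 = 0, so m = −1/2 or m = 2.
Through (8, −10) these give x + 2y = −12 and 2x − y = 26.

x + 2y = −12 and 2x − y = 26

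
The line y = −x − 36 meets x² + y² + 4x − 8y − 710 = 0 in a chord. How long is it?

From the line, y = −x − 36. Substituting:
2x² + 84x + 874 = 0  ⟹  x² + 42x + 437 = 0
x = −19 or x = −23, giving (−19, −17) and (−23, −13).
Chord length = distance between (−19, −17) and (−23, −13) = √32 = 4√2.

4√2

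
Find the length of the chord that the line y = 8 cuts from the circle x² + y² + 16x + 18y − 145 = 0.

2

Substitute y = 8:
x² + 16x + 63 = 0
x = −7 or x = −9, giving (−7, 8) and (−9, 8).
Chord length = distance between (−7, 8) and (−9, 8) = √4 = 2.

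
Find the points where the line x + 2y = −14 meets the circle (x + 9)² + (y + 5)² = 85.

(−16, 1) and (0, −7)

Substitute y = (−14 − x)/2:
5x² + 80x = 0  ⟹  x² + 16x = 0
x = 0 or x = −16, giving (0, −7) and (−16, 1).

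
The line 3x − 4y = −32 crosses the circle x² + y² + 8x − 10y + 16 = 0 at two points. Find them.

(−8, 2) and (0, 8)

Substitute y = (32 + 3x)/4:
25x² + 200x = 0  ⟹  x² + 8x = 0
x = 0 or x = −8, giving (0, 8) and (−8, 2).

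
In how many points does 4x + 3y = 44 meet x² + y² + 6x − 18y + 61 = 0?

0

Substituting the line into the circle gives 25x² − 82x + 109 = 0.
Discriminant = (−82)² − 4·25·(109) = −4176 < 0.
No real roots: the line does not meet the circle.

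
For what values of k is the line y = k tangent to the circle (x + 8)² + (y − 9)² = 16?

k = 5 or k = 13

Tangency holds when the distance from the centre (−8, 9) to the line equals the radius 4:
|0·(−8) + 1·9 − k| / √1 = 4
|k − (9)| = 4, so k = 13 or k = 5.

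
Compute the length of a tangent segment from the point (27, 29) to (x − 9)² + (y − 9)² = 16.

2√177

Centre (9, 9), r² = 16. |PO|² = (18)² + (20)² = 724.
The tangent meets the radius at right angles, so tangent² = |PO|² − r² = 724 − 16 = 708.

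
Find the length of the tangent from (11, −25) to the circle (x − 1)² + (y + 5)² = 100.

20

The centre is (1, −5) and r = 10. The square of the distance from P to the centre is 100 + 400 = 500.
Power of the point: PT² = |PO|² − r² = 400, so PT = 20.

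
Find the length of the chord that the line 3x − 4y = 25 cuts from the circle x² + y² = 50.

From the line, y = (−25 + 3x)/4. Substituting:
25x² − 150x − 175 = 0  ⟹  x² − 6x − 7 = 0
x = 7 or x = −1, giving (7, −1) and (−1, −7).
|(7, −1) − (−1, −7)| = √((8)² + (6)²) = 10.

10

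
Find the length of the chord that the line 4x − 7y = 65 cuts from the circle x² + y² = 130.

2√65

Substitute y = (−65 + 4x)/7:
65x² − 520x − 2145 = 0  ⟹  x² − 8x − 33 = 0
x = 11 or x = −3, giving (11, −3) and (−3, −11).
Chord length = distance between (11, −3) and (−3, −11) = √260 = 2√65.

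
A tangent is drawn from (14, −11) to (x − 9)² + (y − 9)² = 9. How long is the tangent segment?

4√26

Centre (9, 9), r² = 9. |PO|² = (5)² + (−20)² = 425.
Power of the point: PT² = |PO|² − r² = 416, so PT = 4√26.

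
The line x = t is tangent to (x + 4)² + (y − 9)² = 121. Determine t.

t = −15 or t = 7

The line touches the circle iff its distance from (−4, 9) is 11:
|1·(−4) + 0·9 − t| / √1 = 11
|t − (−4)| = 11, so t = 7 or t = −15.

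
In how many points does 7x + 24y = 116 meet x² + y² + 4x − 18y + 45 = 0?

Substituting the line into the circle gives 625x² + 3704x − 10736 = 0.
Discriminant = (3704)² − 4·625·(−10736) = 40559616 > 0.
Two real roots: the line is a secant.

2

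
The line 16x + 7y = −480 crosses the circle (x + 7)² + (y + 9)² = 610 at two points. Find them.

(−30, 0) and (−16, −32)

From the line, y = (−480 − 16x)/7. Substituting:
305x² + 14030x + 146400 = 0  ⟹  x² + 46x + 480 = 0
x = −16 or x = −30, giving (−16, −32) and (−30, 0).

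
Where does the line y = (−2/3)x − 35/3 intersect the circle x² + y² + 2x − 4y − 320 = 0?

(−19, 1) and (5, −15)

From the line, y = (−35 − 2x)/3. Substituting:
13x² + 182x − 1235 = 0  ⟹  x² + 14x − 95 = 0
x = 5 or x = −19, giving (5, −15) and (−19, 1).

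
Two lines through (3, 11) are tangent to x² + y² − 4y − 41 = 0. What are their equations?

2x + y = 17 and x − 2y = −19

Let a tangent through (3, 11) have slope m. Its distance from (0, 2) must equal 3√5:
[m·(−3) − (−9)]² = 45(m² + 1)
2m² + 3m − 2 = 0, so m = −2 or m = 1/2.
Through (3, 11) these give 2x + y = 17 and x − 2y = −19.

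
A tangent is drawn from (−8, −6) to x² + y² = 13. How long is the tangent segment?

Centre (0, 0), r² = 13. |PO|² = (−8)² + (−6)² = 100.
Power of the point: PT² = |PO|² − r² = 87, so PT = √87.

√87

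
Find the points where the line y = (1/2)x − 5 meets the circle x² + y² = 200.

Express y = (−10 + x)/2 and substitute into the circle:
5x² − 20x − 700 = 0  ⟹  x² − 4x − 140 = 0
x = 14 or x = −10, giving (14, 2) and (−10, −10).

(−10, −10) and (14, 2)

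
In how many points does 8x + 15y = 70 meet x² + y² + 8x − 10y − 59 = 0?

Centre (−4, 5), r² = 100. Distance² from centre to line = (−27)²/289 = 729/289.
Since d² < r², the line cuts the circle twice.

2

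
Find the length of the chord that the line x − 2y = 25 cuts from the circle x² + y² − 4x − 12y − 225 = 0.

4√5

Centre (2, 6), r² = 265. Perpendicular distance d from centre to line = |−35| / √5 = 35/√5.
Chord = 2√(r² − d²) = 2·√(20) = 4√5.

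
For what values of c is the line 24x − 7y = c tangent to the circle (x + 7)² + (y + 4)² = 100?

c = −390 or c = 110

The line touches the circle iff its distance from (−7, −4) is 10:
|24·(−7) − 7·(−4) − c| / √625 = 10
|c − (−140)| = 10·25, so c = 110 or c = −390.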